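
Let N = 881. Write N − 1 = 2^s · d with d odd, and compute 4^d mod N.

1

881 − 1 = 880 = 2^4 · 55, so d = 55.
4^1 ≡ 4 (mod 881)
4^2 ≡ 4^2 = 16 ≡ 16 (mod 881)
4^4 ≡ 16^2 = 256 ≡ 256 (mod 881)
4^8 ≡ 256^2 = 65536 ≡ 342 (mod 881)
4^16 ≡ 342^2 = 116964 ≡ 672 (mod 881)
4^32 ≡ 672^2 = 451584 ≡ 512 (mod 881)
55 = 32 + 16 + 4 + 2 + 1 in binary powers of 2.
So 4^55 ≡ 512 · 672 · 256 · 16 · 4 ≡ 1 (mod 881).
Since 4^d ≡ 1 (mod 881), base 4 does not prove 881 composite.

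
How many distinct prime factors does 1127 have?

1127 = 7^2 · 23
1127 = 7^2 · 23, which has 2 distinct prime factors.

2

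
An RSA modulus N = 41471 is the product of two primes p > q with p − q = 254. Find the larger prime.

367

Since p = q + 254, we have 41471 = q(q + 254), so q² + 254q − 41471 = 0.
Discriminant: 254² + 4·41471 = 64516 + 165884 = 230400; √230400 = 480.
q = (−254 + 480)/2 = 113, and p = q + 254 = 367.
Check: 113 · 367 = 41471.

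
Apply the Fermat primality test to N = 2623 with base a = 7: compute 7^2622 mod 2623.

1979

7^1 ≡ 7 (mod 2623)
7^2 ≡ 7^2 = 49 ≡ 49 (mod 2623)
7^4 ≡ 49^2 = 2401 ≡ 2401 (mod 2623)
7^8 ≡ 2401^2 = 5764801 ≡ 2070 (mod 2623)
7^16 ≡ 2070^2 = 4284900 ≡ 1541 (mod 2623)
7^32 ≡ 1541^2 = 2374681 ≡ 866 (mod 2623)
7^64 ≡ 866^2 = 749956 ≡ 2401 (mod 2623)
7^128 ≡ 2401^2 = 5764801 ≡ 2070 (mod 2623)
7^256 ≡ 2070^2 = 4284900 ≡ 1541 (mod 2623)
7^512 ≡ 1541^2 = 2374681 ≡ 866 (mod 2623)
7^1024 ≡ 866^2 = 749956 ≡ 2401 (mod 2623)
7^2048 ≡ 2401^2 = 5764801 ≡ 2070 (mod 2623)
2622 = 2048 + 512 + 32 + 16 + 8 + 4 + 2 in binary powers of 2.
So 7^2622 ≡ 2070 · 866 · 866 · 1541 · 2070 · 2401 · 49 ≡ 1979 (mod 2623).
Since 1979 ≠ 1, base 7 is a Fermat witness: 2623 is composite.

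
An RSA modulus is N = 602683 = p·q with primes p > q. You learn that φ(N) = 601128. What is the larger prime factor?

829

φ(n) = (p−1)(q−1) = n − (p+q) + 1, so p + q = 602683 − 601128 + 1 = 1556.
p and q are the roots of t² − 1556t + 602683 = 0.
Discriminant: 1556² − 4·602683 = 2421136 − 2410732 = 10404; √10404 = 102.
q = (1556 − 102)/2 = 727, p = (1556 + 102)/2 = 829.
Check: 727 · 829 = 602683.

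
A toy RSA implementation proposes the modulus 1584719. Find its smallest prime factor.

1584719 is odd.
Digit sum 35, not divisible by 3.
Ends in 9: not divisible by 5.
7: 1584719 = 7·226388 + 3
11: 1584719 = 11·144065 + 4
13: 1584719 = 13·121901 + 6
17: 1584719 = 17·93218 + 13
19: 1584719 = 19·83406 + 5
23: 1584719 = 23·68900 + 19
29: 1584719 = 29·54645 + 14
31: 1584719 = 31·51119 + 30
37: 1584719 = 37·42830 + 9
41: 1584719 = 41·38651 + 28
43: 1584719 = 43·36853 + 40
47: 1584719 = 47·33717 + 20
53: 1584719 = 53·29900 + 19
59: 1584719 = 59·26859 + 38
61: 1584719 = 61·25979

61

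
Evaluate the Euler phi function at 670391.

Factor: 670391 = 41 · 83 · 197.
φ(670391) = (41−1) · (83−1) · (197−1) = 40 · 82 · 196 = 642880.

642880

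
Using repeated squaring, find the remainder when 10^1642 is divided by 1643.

1043

10^1 ≡ 10 (mod 1643)
10^2 ≡ 10^2 = 100 ≡ 100 (mod 1643)
10^4 ≡ 100^2 = 10000 ≡ 142 (mod 1643)
10^8 ≡ 142^2 = 20164 ≡ 448 (mod 1643)
10^16 ≡ 448^2 = 200704 ≡ 258 (mod 1643)
10^32 ≡ 258^2 = 66564 ≡ 844 (mod 1643)
10^64 ≡ 844^2 = 712336 ≡ 917 (mod 1643)
10^128 ≡ 917^2 = 840889 ≡ 1316 (mod 1643)
10^256 ≡ 1316^2 = 1731856 ≡ 134 (mod 1643)
10^512 ≡ 134^2 = 17956 ≡ 1526 (mod 1643)
10^1024 ≡ 1526^2 = 2328676 ≡ 545 (mod 1643)
1642 = 1024 + 512 + 64 + 32 + 8 + 2 in binary powers of 2.
So 10^1642 ≡ 545 · 1526 · 917 · 844 · 448 · 100 ≡ 1043 (mod 1643).
Since 1043 ≠ 1, base 10 is a Fermat witness: 1643 is composite.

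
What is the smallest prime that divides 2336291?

2336291 is odd.
Digit sum 26, not divisible by 3.
Ends in 1: not divisible by 5.
7: 2336291 = 7·333755 + 6
11: 2336291 = 11·212390 + 1
13: 2336291 = 13·179714 + 9
17: 2336291 = 17·137428 + 15
19: 2336291 = 19·122962 + 13
23: 2336291 = 23·101577 + 20
29: 2336291 = 29·80561 + 22
31: 2336291 = 31·75364 + 7
37: 2336291 = 37·63143

37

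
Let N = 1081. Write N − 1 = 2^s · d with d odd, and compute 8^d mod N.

75

1081 − 1 = 1080 = 2^3 · 135, so d = 135.
8^1 ≡ 8 (mod 1081)
8^2 ≡ 8^2 = 64 ≡ 64 (mod 1081)
8^4 ≡ 64^2 = 4096 ≡ 853 (mod 1081)
8^8 ≡ 853^2 = 727609 ≡ 96 (mod 1081)
8^16 ≡ 96^2 = 9216 ≡ 568 (mod 1081)
8^32 ≡ 568^2 = 322624 ≡ 486 (mod 1081)
8^64 ≡ 486^2 = 236196 ≡ 538 (mod 1081)
8^128 ≡ 538^2 = 289444 ≡ 817 (mod 1081)
135 = 128 + 4 + 2 + 1 in binary powers of 2.
So 8^135 ≡ 817 · 853 · 64 · 8 ≡ 75 (mod 1081).
Squaring chain: 75 → 220 → 836; never reaches −1, so base 8 is a Miller–Rabin witness that 1081 is composite.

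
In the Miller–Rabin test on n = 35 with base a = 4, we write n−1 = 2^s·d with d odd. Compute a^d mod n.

35 − 1 = 34 = 2^1 · 17, so d = 17.
4^1 ≡ 4 (mod 35)
4^2 ≡ 4^2 = 16 ≡ 16 (mod 35)
4^4 ≡ 16^2 = 256 ≡ 11 (mod 35)
4^8 ≡ 11^2 = 121 ≡ 16 (mod 35)
4^16 ≡ 16^2 = 256 ≡ 11 (mod 35)
17 = 16 + 1 in binary powers of 2.
So 4^17 ≡ 11 · 4 ≡ 9 (mod 35).
Squaring chain: 9; never reaches −1, so base 4 is a Miller–Rabin witness that 35 is composite.

9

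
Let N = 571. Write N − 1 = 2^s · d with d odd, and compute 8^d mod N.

571 − 1 = 570 = 2^1 · 285, so d = 285.
8^1 ≡ 8 (mod 571)
8^2 ≡ 8^2 = 64 ≡ 64 (mod 571)
8^4 ≡ 64^2 = 4096 ≡ 99 (mod 571)
8^8 ≡ 99^2 = 9801 ≡ 94 (mod 571)
8^16 ≡ 94^2 = 8836 ≡ 271 (mod 571)
8^32 ≡ 271^2 = 73441 ≡ 353 (mod 571)
8^64 ≡ 353^2 = 124609 ≡ 131 (mod 571)
8^128 ≡ 131^2 = 17161 ≡ 31 (mod 571)
8^256 ≡ 31^2 = 961 ≡ 390 (mod 571)
285 = 256 + 16 + 8 + 4 + 1 in binary powers of 2.
So 8^285 ≡ 390 · 271 · 94 · 99 · 8 ≡ 570 (mod 571).
Since 8^d ≡ 570 (mod 571), base 8 does not prove 571 composite.

570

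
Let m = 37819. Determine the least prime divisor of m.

59

37819 is odd.
Digit sum 28, not divisible by 3.
Ends in 9: not divisible by 5.
7: 37819 = 7·5402 + 5
11: 37819 = 11·3438 + 1
13: 37819 = 13·2909 + 2
17: 37819 = 17·2224 + 11
19: 37819 = 19·1990 + 9
23: 37819 = 23·1644 + 7
29: 37819 = 29·1304 + 3
31: 37819 = 31·1219 + 30
37: 37819 = 37·1022 + 5
41: 37819 = 41·922 + 17
43: 37819 = 43·879 + 22
47: 37819 = 47·804 + 31
53: 37819 = 53·713 + 30
59: 37819 = 59·641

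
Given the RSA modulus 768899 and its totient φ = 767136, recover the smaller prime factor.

787

φ(n) = (p−1)(q−1) = n − (p+q) + 1, so p + q = 768899 − 767136 + 1 = 1764.
p and q are the roots of t² − 1764t + 768899 = 0.
Discriminant: 1764² − 4·768899 = 3111696 − 3075596 = 36100; √36100 = 190.
q = (1764 − 190)/2 = 787, p = (1764 + 190)/2 = 977.
Check: 787 · 977 = 768899.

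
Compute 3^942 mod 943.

3^1 ≡ 3 (mod 943)
3^2 ≡ 3^2 = 9 ≡ 9 (mod 943)
3^4 ≡ 9^2 = 81 ≡ 81 (mod 943)
3^8 ≡ 81^2 = 6561 ≡ 903 (mod 943)
3^16 ≡ 903^2 = 815409 ≡ 657 (mod 943)
3^32 ≡ 657^2 = 431649 ≡ 698 (mod 943)
3^64 ≡ 698^2 = 487204 ≡ 616 (mod 943)
3^128 ≡ 616^2 = 379456 ≡ 370 (mod 943)
3^256 ≡ 370^2 = 136900 ≡ 165 (mod 943)
3^512 ≡ 165^2 = 27225 ≡ 821 (mod 943)
942 = 512 + 256 + 128 + 32 + 8 + 4 + 2 in binary powers of 2.
So 3^942 ≡ 821 · 165 · 370 · 698 · 903 · 81 · 9 ≡ 278 (mod 943).
Since 278 ≠ 1, base 3 is a Fermat witness: 943 is composite.

278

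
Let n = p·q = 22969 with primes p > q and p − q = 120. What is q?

103

Since p = q + 120, we have 22969 = q(q + 120), so q² + 120q − 22969 = 0.
Discriminant: 120² + 4·22969 = 14400 + 91876 = 106276; √106276 = 326.
q = (−120 + 326)/2 = 103, and p = q + 120 = 223.
Check: 103 · 223 = 22969.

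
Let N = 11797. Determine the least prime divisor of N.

11797 is odd.
Digit sum 25, not divisible by 3.
Ends in 7: not divisible by 5.
7: 11797 = 7·1685 + 2
11: 11797 = 11·1072 + 5
13: 11797 = 13·907 + 6
17: 11797 = 17·693 + 16
19: 11797 = 19·620 + 17
23: 11797 = 23·512 + 21
29: 11797 = 29·406 + 23
31: 11797 = 31·380 + 17
37: 11797 = 37·318 + 31
41: 11797 = 41·287 + 30
43: 11797 = 43·274 + 15
47: 11797 = 47·251

47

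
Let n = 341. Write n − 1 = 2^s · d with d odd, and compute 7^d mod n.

87

341 − 1 = 340 = 2^2 · 85, so d = 85.
7^1 ≡ 7 (mod 341)
7^2 ≡ 7^2 = 49 ≡ 49 (mod 341)
7^4 ≡ 49^2 = 2401 ≡ 14 (mod 341)
7^8 ≡ 14^2 = 196 ≡ 196 (mod 341)
7^16 ≡ 196^2 = 38416 ≡ 224 (mod 341)
7^32 ≡ 224^2 = 50176 ≡ 49 (mod 341)
7^64 ≡ 49^2 = 2401 ≡ 14 (mod 341)
85 = 64 + 16 + 4 + 1 in binary powers of 2.
So 7^85 ≡ 14 · 224 · 14 · 7 ≡ 87 (mod 341).
Squaring chain: 87 → 67; never reaches −1, so base 7 is a Miller–Rabin witness that 341 is composite.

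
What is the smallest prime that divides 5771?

29

5771 is odd.
Digit sum 20, not divisible by 3.
Ends in 1: not divisible by 5.
7: 5771 = 7·824 + 3
11: 5771 = 11·524 + 7
13: 5771 = 13·443 + 12
17: 5771 = 17·339 + 8
19: 5771 = 19·303 + 14
23: 5771 = 23·250 + 21
29: 5771 = 29·199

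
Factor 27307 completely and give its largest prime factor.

83

27307 = 7 · 3901
3901 = 47 · 83
83 is prime.
So 27307 = 7 · 47 · 83; the largest prime factor is 83.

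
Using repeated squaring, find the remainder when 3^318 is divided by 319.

3^1 ≡ 3 (mod 319)
3^2 ≡ 3^2 = 9 ≡ 9 (mod 319)
3^4 ≡ 9^2 = 81 ≡ 81 (mod 319)
3^8 ≡ 81^2 = 6561 ≡ 181 (mod 319)
3^16 ≡ 181^2 = 32761 ≡ 223 (mod 319)
3^32 ≡ 223^2 = 49729 ≡ 284 (mod 319)
3^64 ≡ 284^2 = 80656 ≡ 268 (mod 319)
3^128 ≡ 268^2 = 71824 ≡ 49 (mod 319)
3^256 ≡ 49^2 = 2401 ≡ 168 (mod 319)
318 = 256 + 32 + 16 + 8 + 4 + 2 in binary powers of 2.
So 3^318 ≡ 168 · 284 · 223 · 181 · 81 · 9 ≡ 5 (mod 319).
Since 5 ≠ 1, base 3 is a Fermat witness: 319 is composite.

5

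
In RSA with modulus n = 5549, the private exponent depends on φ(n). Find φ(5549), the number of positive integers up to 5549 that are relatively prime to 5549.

Factor: 5549 = 31 · 179.
φ(5549) = (31−1) · (179−1) = 30 · 178 = 5340.

5340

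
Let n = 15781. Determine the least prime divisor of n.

15781 is odd.
Digit sum 22, not divisible by 3.
Ends in 1: not divisible by 5.
7: 15781 = 7·2254 + 3
11: 15781 = 11·1434 + 7
13: 15781 = 13·1213 + 12
17: 15781 = 17·928 + 5
19: 15781 = 19·830 + 11
23: 15781 = 23·686 + 3
29: 15781 = 29·544 + 5
31: 15781 = 31·509 + 2
37: 15781 = 37·426 + 19
41: 15781 = 41·384 + 37
43: 15781 = 43·367

43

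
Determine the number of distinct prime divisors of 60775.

4

60775 = 5^2 · 2431
2431 = 11 · 221
221 = 13 · 17
60775 = 5^2 · 11 · 13 · 17, which has 4 distinct prime factors.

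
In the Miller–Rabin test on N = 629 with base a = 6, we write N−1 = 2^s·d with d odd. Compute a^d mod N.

629 − 1 = 628 = 2^2 · 157, so d = 157.
6^1 ≡ 6 (mod 629)
6^2 ≡ 6^2 = 36 ≡ 36 (mod 629)
6^4 ≡ 36^2 = 1296 ≡ 38 (mod 629)
6^8 ≡ 38^2 = 1444 ≡ 186 (mod 629)
6^16 ≡ 186^2 = 34596 ≡ 1 (mod 629)
6^32 ≡ 1^2 = 1 ≡ 1 (mod 629)
6^64 ≡ 1^2 = 1 ≡ 1 (mod 629)
6^128 ≡ 1^2 = 1 ≡ 1 (mod 629)
157 = 128 + 16 + 8 + 4 + 1 in binary powers of 2.
So 6^157 ≡ 1 · 1 · 186 · 38 · 6 ≡ 265 (mod 629).
Squaring chain: 265 → 406; never reaches −1, so base 6 is a Miller–Rabin witness that 629 is composite.

265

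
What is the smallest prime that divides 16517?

83

16517 is odd.
Digit sum 20, not divisible by 3.
Ends in 7: not divisible by 5.
7: 16517 = 7·2359 + 4
11: 16517 = 11·1501 + 6
13: 16517 = 13·1270 + 7
17: 16517 = 17·971 + 10
19: 16517 = 19·869 + 6
23: 16517 = 23·718 + 3
29: 16517 = 29·569 + 16
31: 16517 = 31·532 + 25
37: 16517 = 37·446 + 15
41: 16517 = 41·402 + 35
43: 16517 = 43·384 + 5
47: 16517 = 47·351 + 20
53: 16517 = 53·311 + 34
59: 16517 = 59·279 + 56
61: 16517 = 61·270 + 47
67: 16517 = 67·246 + 35
71: 16517 = 71·232 + 45
73: 16517 = 73·226 + 19
79: 16517 = 79·209 + 6
83: 16517 = 83·199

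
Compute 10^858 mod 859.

1

10^1 ≡ 10 (mod 859)
10^2 ≡ 10^2 = 100 ≡ 100 (mod 859)
10^4 ≡ 100^2 = 10000 ≡ 551 (mod 859)
10^8 ≡ 551^2 = 303601 ≡ 374 (mod 859)
10^16 ≡ 374^2 = 139876 ≡ 718 (mod 859)
10^32 ≡ 718^2 = 515524 ≡ 124 (mod 859)
10^64 ≡ 124^2 = 15376 ≡ 773 (mod 859)
10^128 ≡ 773^2 = 597529 ≡ 524 (mod 859)
10^256 ≡ 524^2 = 274576 ≡ 555 (mod 859)
10^512 ≡ 555^2 = 308025 ≡ 503 (mod 859)
858 = 512 + 256 + 64 + 16 + 8 + 2 in binary powers of 2.
So 10^858 ≡ 503 · 555 · 773 · 718 · 374 · 100 ≡ 1 (mod 859).
Since the result is 1, base 10 gives no evidence that 859 is composite.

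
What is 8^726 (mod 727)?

8^1 ≡ 8 (mod 727)
8^2 ≡ 8^2 = 64 ≡ 64 (mod 727)
8^4 ≡ 64^2 = 4096 ≡ 461 (mod 727)
8^8 ≡ 461^2 = 212521 ≡ 237 (mod 727)
8^16 ≡ 237^2 = 56169 ≡ 190 (mod 727)
8^32 ≡ 190^2 = 36100 ≡ 477 (mod 727)
8^64 ≡ 477^2 = 227529 ≡ 705 (mod 727)
8^128 ≡ 705^2 = 497025 ≡ 484 (mod 727)
8^256 ≡ 484^2 = 234256 ≡ 162 (mod 727)
8^512 ≡ 162^2 = 26244 ≡ 72 (mod 727)
726 = 512 + 128 + 64 + 16 + 4 + 2 in binary powers of 2.
So 8^726 ≡ 72 · 484 · 705 · 190 · 461 · 64 ≡ 1 (mod 727).
Since the result is 1, base 8 gives no evidence that 727 is composite.

1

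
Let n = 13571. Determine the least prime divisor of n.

13571 is odd.
Digit sum 17, not divisible by 3.
Ends in 1: not divisible by 5.
7: 13571 = 7·1938 + 5
11: 13571 = 11·1233 + 8
13: 13571 = 13·1043 + 12
17: 13571 = 17·798 + 5
19: 13571 = 19·714 + 5
23: 13571 = 23·590 + 1
29: 13571 = 29·467 + 28
31: 13571 = 31·437 + 24
37: 13571 = 37·366 + 29
41: 13571 = 41·331

41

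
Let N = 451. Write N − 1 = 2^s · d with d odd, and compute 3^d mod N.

331

451 − 1 = 450 = 2^1 · 225, so d = 225.
3^1 ≡ 3 (mod 451)
3^2 ≡ 3^2 = 9 ≡ 9 (mod 451)
3^4 ≡ 9^2 = 81 ≡ 81 (mod 451)
3^8 ≡ 81^2 = 6561 ≡ 247 (mod 451)
3^16 ≡ 247^2 = 61009 ≡ 124 (mod 451)
3^32 ≡ 124^2 = 15376 ≡ 42 (mod 451)
3^64 ≡ 42^2 = 1764 ≡ 411 (mod 451)
3^128 ≡ 411^2 = 168921 ≡ 247 (mod 451)
225 = 128 + 64 + 32 + 1 in binary powers of 2.
So 3^225 ≡ 247 · 411 · 42 · 3 ≡ 331 (mod 451).
Squaring chain: 331; never reaches −1, so base 3 is a Miller–Rabin witness that 451 is composite.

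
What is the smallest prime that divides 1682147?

1682147 is odd.
Digit sum 29, not divisible by 3.
Ends in 7: not divisible by 5.
7: 1682147 = 7·240306 + 5
11: 1682147 = 11·152922 + 5
13: 1682147 = 13·129395 + 12
17: 1682147 = 17·98949 + 14
19: 1682147 = 19·88534 + 1
23: 1682147 = 23·73136 + 19
29: 1682147 = 29·58005 + 2
31: 1682147 = 31·54262 + 25
37: 1682147 = 37·45463 + 16
41: 1682147 = 41·41027 + 40
43: 1682147 = 43·39119 + 30
47: 1682147 = 47·35790 + 17
53: 1682147 = 53·31738 + 33
59: 1682147 = 59·28510 + 57
61: 1682147 = 61·27576 + 11
67: 1682147 = 67·25106 + 45
71: 1682147 = 71·23692 + 15
73: 1682147 = 73·23043 + 8
79: 1682147 = 79·21293

79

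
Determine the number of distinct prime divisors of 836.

836 = 2^2 · 209
209 = 11 · 19
836 = 2^2 · 11 · 19, which has 3 distinct prime factors.

3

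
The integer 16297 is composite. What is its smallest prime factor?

16297 is odd.
Digit sum 25, not divisible by 3.
Ends in 7: not divisible by 5.
7: 16297 = 7·2328 + 1
11: 16297 = 11·1481 + 6
13: 16297 = 13·1253 + 8
17: 16297 = 17·958 + 11
19: 16297 = 19·857 + 14
23: 16297 = 23·708 + 13
29: 16297 = 29·561 + 28
31: 16297 = 31·525 + 22
37: 16297 = 37·440 + 17
41: 16297 = 41·397 + 20
43: 16297 = 43·379

43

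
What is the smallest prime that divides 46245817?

97

46245817 is odd.
Digit sum 37, not divisible by 3.
Ends in 7: not divisible by 5.
7: 46245817 = 7·6606545 + 2
11: 46245817 = 11·4204165 + 2
13: 46245817 = 13·3557370 + 7
17: 46245817 = 17·2720342 + 3
19: 46245817 = 19·2433990 + 7
23: 46245817 = 23·2010687 + 16
29: 46245817 = 29·1594683 + 10
31: 46245817 = 31·1491800 + 17
37: 46245817 = 37·1249886 + 35
41: 46245817 = 41·1127946 + 31
43: 46245817 = 43·1075484 + 5
47: 46245817 = 47·983953 + 26
53: 46245817 = 53·872562 + 31
59: 46245817 = 59·783827 + 24
61: 46245817 = 61·758128 + 9
67: 46245817 = 67·690236 + 5
71: 46245817 = 71·651349 + 38
73: 46245817 = 73·633504 + 25
79: 46245817 = 79·585390 + 7
83: 46245817 = 83·557178 + 43
89: 46245817 = 89·519615 + 82
97: 46245817 = 97·476761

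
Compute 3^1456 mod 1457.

3^1 ≡ 3 (mod 1457)
3^2 ≡ 3^2 = 9 ≡ 9 (mod 1457)
3^4 ≡ 9^2 = 81 ≡ 81 (mod 1457)
3^8 ≡ 81^2 = 6561 ≡ 733 (mod 1457)
3^16 ≡ 733^2 = 537289 ≡ 1113 (mod 1457)
3^32 ≡ 1113^2 = 1238769 ≡ 319 (mod 1457)
3^64 ≡ 319^2 = 101761 ≡ 1228 (mod 1457)
3^128 ≡ 1228^2 = 1507984 ≡ 1446 (mod 1457)
3^256 ≡ 1446^2 = 2090916 ≡ 121 (mod 1457)
3^512 ≡ 121^2 = 14641 ≡ 71 (mod 1457)
3^1024 ≡ 71^2 = 5041 ≡ 670 (mod 1457)
1456 = 1024 + 256 + 128 + 32 + 16 in binary powers of 2.
So 3^1456 ≡ 670 · 121 · 1446 · 319 · 1113 ≡ 307 (mod 1457).
Since 307 ≠ 1, base 3 is a Fermat witness: 1457 is composite.

307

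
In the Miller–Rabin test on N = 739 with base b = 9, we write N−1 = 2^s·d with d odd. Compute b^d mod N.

1

739 − 1 = 738 = 2^1 · 369, so d = 369.
9^1 ≡ 9 (mod 739)
9^2 ≡ 9^2 = 81 ≡ 81 (mod 739)
9^4 ≡ 81^2 = 6561 ≡ 649 (mod 739)
9^8 ≡ 649^2 = 421201 ≡ 710 (mod 739)
9^16 ≡ 710^2 = 504100 ≡ 102 (mod 739)
9^32 ≡ 102^2 = 10404 ≡ 58 (mod 739)
9^64 ≡ 58^2 = 3364 ≡ 408 (mod 739)
9^128 ≡ 408^2 = 166464 ≡ 189 (mod 739)
9^256 ≡ 189^2 = 35721 ≡ 249 (mod 739)
369 = 256 + 64 + 32 + 16 + 1 in binary powers of 2.
So 9^369 ≡ 249 · 408 · 58 · 102 · 9 ≡ 1 (mod 739).
Since 9^d ≡ 1 (mod 739), base 9 does not prove 739 composite.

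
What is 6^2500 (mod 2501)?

6^1 ≡ 6 (mod 2501)
6^2 ≡ 6^2 = 36 ≡ 36 (mod 2501)
6^4 ≡ 36^2 = 1296 ≡ 1296 (mod 2501)
6^8 ≡ 1296^2 = 1679616 ≡ 1445 (mod 2501)
6^16 ≡ 1445^2 = 2088025 ≡ 2191 (mod 2501)
6^32 ≡ 2191^2 = 4800481 ≡ 1062 (mod 2501)
6^64 ≡ 1062^2 = 1127844 ≡ 2394 (mod 2501)
6^128 ≡ 2394^2 = 5731236 ≡ 1445 (mod 2501)
6^256 ≡ 1445^2 = 2088025 ≡ 2191 (mod 2501)
6^512 ≡ 2191^2 = 4800481 ≡ 1062 (mod 2501)
6^1024 ≡ 1062^2 = 1127844 ≡ 2394 (mod 2501)
6^2048 ≡ 2394^2 = 5731236 ≡ 1445 (mod 2501)
2500 = 2048 + 256 + 128 + 64 + 4 in binary powers of 2.
So 6^2500 ≡ 1445 · 2191 · 1445 · 2394 · 1296 ≡ 1721 (mod 2501).
Since 1721 ≠ 1, base 6 is a Fermat witness: 2501 is composite.

1721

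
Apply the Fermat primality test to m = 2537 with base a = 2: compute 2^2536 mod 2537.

2369

2^1 ≡ 2 (mod 2537)
2^2 ≡ 2^2 = 4 ≡ 4 (mod 2537)
2^4 ≡ 4^2 = 16 ≡ 16 (mod 2537)
2^8 ≡ 16^2 = 256 ≡ 256 (mod 2537)
2^16 ≡ 256^2 = 65536 ≡ 2111 (mod 2537)
2^32 ≡ 2111^2 = 4456321 ≡ 1349 (mod 2537)
2^64 ≡ 1349^2 = 1819801 ≡ 772 (mod 2537)
2^128 ≡ 772^2 = 595984 ≡ 2326 (mod 2537)
2^256 ≡ 2326^2 = 5410276 ≡ 1392 (mod 2537)
2^512 ≡ 1392^2 = 1937664 ≡ 1933 (mod 2537)
2^1024 ≡ 1933^2 = 3736489 ≡ 2025 (mod 2537)
2^2048 ≡ 2025^2 = 4100625 ≡ 833 (mod 2537)
2536 = 2048 + 256 + 128 + 64 + 32 + 8 in binary powers of 2.
So 2^2536 ≡ 833 · 1392 · 2326 · 772 · 1349 · 256 ≡ 2369 (mod 2537).
Since 2369 ≠ 1, base 2 is a Fermat witness: 2537 is composite.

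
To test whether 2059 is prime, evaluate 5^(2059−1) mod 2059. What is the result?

5^1 ≡ 5 (mod 2059)
5^2 ≡ 5^2 = 25 ≡ 25 (mod 2059)
5^4 ≡ 25^2 = 625 ≡ 625 (mod 2059)
5^8 ≡ 625^2 = 390625 ≡ 1474 (mod 2059)
5^16 ≡ 1474^2 = 2172676 ≡ 431 (mod 2059)
5^32 ≡ 431^2 = 185761 ≡ 451 (mod 2059)
5^64 ≡ 451^2 = 203401 ≡ 1619 (mod 2059)
5^128 ≡ 1619^2 = 2621161 ≡ 54 (mod 2059)
5^256 ≡ 54^2 = 2916 ≡ 857 (mod 2059)
5^512 ≡ 857^2 = 734449 ≡ 1445 (mod 2059)
5^1024 ≡ 1445^2 = 2088025 ≡ 199 (mod 2059)
5^2048 ≡ 199^2 = 39601 ≡ 480 (mod 2059)
2058 = 2048 + 8 + 2 in binary powers of 2.
So 5^2058 ≡ 480 · 1474 · 25 ≡ 1190 (mod 2059).
Since 1190 ≠ 1, base 5 is a Fermat witness: 2059 is composite.

1190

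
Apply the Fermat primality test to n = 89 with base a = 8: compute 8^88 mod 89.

8^1 ≡ 8 (mod 89)
8^2 ≡ 8^2 = 64 ≡ 64 (mod 89)
8^4 ≡ 64^2 = 4096 ≡ 2 (mod 89)
8^8 ≡ 2^2 = 4 ≡ 4 (mod 89)
8^16 ≡ 4^2 = 16 ≡ 16 (mod 89)
8^32 ≡ 16^2 = 256 ≡ 78 (mod 89)
8^64 ≡ 78^2 = 6084 ≡ 32 (mod 89)
88 = 64 + 16 + 8 in binary powers of 2.
So 8^88 ≡ 32 · 16 · 4 ≡ 1 (mod 89).
Since the result is 1, base 8 gives no evidence that 89 is composite.

1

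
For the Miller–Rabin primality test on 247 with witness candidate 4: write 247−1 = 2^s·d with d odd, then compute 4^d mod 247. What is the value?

220

247 − 1 = 246 = 2^1 · 123, so d = 123.
4^1 ≡ 4 (mod 247)
4^2 ≡ 4^2 = 16 ≡ 16 (mod 247)
4^4 ≡ 16^2 = 256 ≡ 9 (mod 247)
4^8 ≡ 9^2 = 81 ≡ 81 (mod 247)
4^16 ≡ 81^2 = 6561 ≡ 139 (mod 247)
4^32 ≡ 139^2 = 19321 ≡ 55 (mod 247)
4^64 ≡ 55^2 = 3025 ≡ 61 (mod 247)
123 = 64 + 32 + 16 + 8 + 2 + 1 in binary powers of 2.
So 4^123 ≡ 61 · 55 · 139 · 81 · 16 · 4 ≡ 220 (mod 247).
Squaring chain: 220; never reaches −1, so base 4 is a Miller–Rabin witness that 247 is composite.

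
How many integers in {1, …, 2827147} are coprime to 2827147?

Factor: 2827147 = 113 · 127 · 197.
φ(2827147) = (113−1) · (127−1) · (197−1) = 112 · 126 · 196 = 2765952.

2765952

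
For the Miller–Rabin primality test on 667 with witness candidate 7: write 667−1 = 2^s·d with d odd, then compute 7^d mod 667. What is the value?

458

667 − 1 = 666 = 2^1 · 333, so d = 333.
7^1 ≡ 7 (mod 667)
7^2 ≡ 7^2 = 49 ≡ 49 (mod 667)
7^4 ≡ 49^2 = 2401 ≡ 400 (mod 667)
7^8 ≡ 400^2 = 160000 ≡ 587 (mod 667)
7^16 ≡ 587^2 = 344569 ≡ 397 (mod 667)
7^32 ≡ 397^2 = 157609 ≡ 197 (mod 667)
7^64 ≡ 197^2 = 38809 ≡ 123 (mod 667)
7^128 ≡ 123^2 = 15129 ≡ 455 (mod 667)
7^256 ≡ 455^2 = 207025 ≡ 255 (mod 667)
333 = 256 + 64 + 8 + 4 + 1 in binary powers of 2.
So 7^333 ≡ 255 · 123 · 587 · 400 · 7 ≡ 458 (mod 667).
Squaring chain: 458; never reaches −1, so base 7 is a Miller–Rabin witness that 667 is composite.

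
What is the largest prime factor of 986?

29

986 = 2 · 493
493 = 17 · 29
29 is prime.
So 986 = 2 · 17 · 29; the largest prime factor is 29.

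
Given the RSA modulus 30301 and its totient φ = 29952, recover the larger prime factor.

φ(n) = (p−1)(q−1) = n − (p+q) + 1, so p + q = 30301 − 29952 + 1 = 350.
p and q are the roots of t² − 350t + 30301 = 0.
Discriminant: 350² − 4·30301 = 122500 − 121204 = 1296; √1296 = 36.
q = (350 − 36)/2 = 157, p = (350 + 36)/2 = 193.
Check: 157 · 193 = 30301.

193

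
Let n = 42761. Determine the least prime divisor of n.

42761 is odd.
Digit sum 20, not divisible by 3.
Ends in 1: not divisible by 5.
7: 42761 = 7·6108 + 5
11: 42761 = 11·3887 + 4
13: 42761 = 13·3289 + 4
17: 42761 = 17·2515 + 6
19: 42761 = 19·2250 + 11
23: 42761 = 23·1859 + 4
29: 42761 = 29·1474 + 15
31: 42761 = 31·1379 + 12
37: 42761 = 37·1155 + 26
41: 42761 = 41·1042 + 39
43: 42761 = 43·994 + 19
47: 42761 = 47·909 + 38
53: 42761 = 53·806 + 43
59: 42761 = 59·724 + 45
61: 42761 = 61·701

61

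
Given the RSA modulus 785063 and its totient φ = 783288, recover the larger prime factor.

947

φ(n) = (p−1)(q−1) = n − (p+q) + 1, so p + q = 785063 − 783288 + 1 = 1776.
p and q are the roots of t² − 1776t + 785063 = 0.
Discriminant: 1776² − 4·785063 = 3154176 − 3140252 = 13924; √13924 = 118.
q = (1776 − 118)/2 = 829, p = (1776 + 118)/2 = 947.
Check: 829 · 947 = 785063.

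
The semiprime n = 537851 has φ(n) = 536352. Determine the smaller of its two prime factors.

593

φ(n) = (p−1)(q−1) = n − (p+q) + 1, so p + q = 537851 − 536352 + 1 = 1500.
p and q are the roots of t² − 1500t + 537851 = 0.
Discriminant: 1500² − 4·537851 = 2250000 − 2151404 = 98596; √98596 = 314.
q = (1500 − 314)/2 = 593, p = (1500 + 314)/2 = 907.
Check: 593 · 907 = 537851.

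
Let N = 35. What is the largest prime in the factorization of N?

7

35 = 5 · 7
7 is prime.
So 35 = 5 · 7; the largest prime factor is 7.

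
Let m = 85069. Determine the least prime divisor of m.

85069 is odd.
Digit sum 28, not divisible by 3.
Ends in 9: not divisible by 5.
7: 85069 = 7·12152 + 5
11: 85069 = 11·7733 + 6
13: 85069 = 13·6543 + 10
17: 85069 = 17·5004 + 1
19: 85069 = 19·4477 + 6
23: 85069 = 23·3698 + 15
29: 85069 = 29·2933 + 12
31: 85069 = 31·2744 + 5
37: 85069 = 37·2299 + 6
41: 85069 = 41·2074 + 35
43: 85069 = 43·1978 + 15
47: 85069 = 47·1809 + 46
53: 85069 = 53·1605 + 4
59: 85069 = 59·1441 + 50
61: 85069 = 61·1394 + 35
67: 85069 = 67·1269 + 46
71: 85069 = 71·1198 + 11
73: 85069 = 73·1165 + 24
79: 85069 = 79·1076 + 65
83: 85069 = 83·1024 + 77
89: 85069 = 89·955 + 74
97: 85069 = 97·877

97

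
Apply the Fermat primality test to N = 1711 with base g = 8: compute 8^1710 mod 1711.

789

8^1 ≡ 8 (mod 1711)
8^2 ≡ 8^2 = 64 ≡ 64 (mod 1711)
8^4 ≡ 64^2 = 4096 ≡ 674 (mod 1711)
8^8 ≡ 674^2 = 454276 ≡ 861 (mod 1711)
8^16 ≡ 861^2 = 741321 ≡ 458 (mod 1711)
8^32 ≡ 458^2 = 209764 ≡ 1022 (mod 1711)
8^64 ≡ 1022^2 = 1044484 ≡ 774 (mod 1711)
8^128 ≡ 774^2 = 599076 ≡ 226 (mod 1711)
8^256 ≡ 226^2 = 51076 ≡ 1457 (mod 1711)
8^512 ≡ 1457^2 = 2122849 ≡ 1209 (mod 1711)
8^1024 ≡ 1209^2 = 1461681 ≡ 487 (mod 1711)
1710 = 1024 + 512 + 128 + 32 + 8 + 4 + 2 in binary powers of 2.
So 8^1710 ≡ 487 · 1209 · 226 · 1022 · 861 · 674 · 64 ≡ 789 (mod 1711).
Since 789 ≠ 1, base 8 is a Fermat witness: 1711 is composite.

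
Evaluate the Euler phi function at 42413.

35424

Factor: 42413 = 7 · 73 · 83.
φ(42413) = (7−1) · (73−1) · (83−1) = 6 · 72 · 82 = 35424.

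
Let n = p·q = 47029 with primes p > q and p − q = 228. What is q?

131

Since p = q + 228, we have 47029 = q(q + 228), so q² + 228q − 47029 = 0.
Discriminant: 228² + 4·47029 = 51984 + 188116 = 240100; √240100 = 490.
q = (−228 + 490)/2 = 131, and p = q + 228 = 359.
Check: 131 · 359 = 47029.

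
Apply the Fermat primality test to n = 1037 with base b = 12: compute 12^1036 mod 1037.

12^1 ≡ 12 (mod 1037)
12^2 ≡ 12^2 = 144 ≡ 144 (mod 1037)
12^4 ≡ 144^2 = 20736 ≡ 1033 (mod 1037)
12^8 ≡ 1033^2 = 1067089 ≡ 16 (mod 1037)
12^16 ≡ 16^2 = 256 ≡ 256 (mod 1037)
12^32 ≡ 256^2 = 65536 ≡ 205 (mod 1037)
12^64 ≡ 205^2 = 42025 ≡ 545 (mod 1037)
12^128 ≡ 545^2 = 297025 ≡ 443 (mod 1037)
12^256 ≡ 443^2 = 196249 ≡ 256 (mod 1037)
12^512 ≡ 256^2 = 65536 ≡ 205 (mod 1037)
12^1024 ≡ 205^2 = 42025 ≡ 545 (mod 1037)
1036 = 1024 + 8 + 4 in binary powers of 2.
So 12^1036 ≡ 545 · 16 · 1033 ≡ 378 (mod 1037).
Since 378 ≠ 1, base 12 is a Fermat witness: 1037 is composite.

378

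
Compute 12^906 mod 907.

1

12^1 ≡ 12 (mod 907)
12^2 ≡ 12^2 = 144 ≡ 144 (mod 907)
12^4 ≡ 144^2 = 20736 ≡ 782 (mod 907)
12^8 ≡ 782^2 = 611524 ≡ 206 (mod 907)
12^16 ≡ 206^2 = 42436 ≡ 714 (mod 907)
12^32 ≡ 714^2 = 509796 ≡ 62 (mod 907)
12^64 ≡ 62^2 = 3844 ≡ 216 (mod 907)
12^128 ≡ 216^2 = 46656 ≡ 399 (mod 907)
12^256 ≡ 399^2 = 159201 ≡ 476 (mod 907)
12^512 ≡ 476^2 = 226576 ≡ 733 (mod 907)
906 = 512 + 256 + 128 + 8 + 2 in binary powers of 2.
So 12^906 ≡ 733 · 476 · 399 · 206 · 144 ≡ 1 (mod 907).
Since the result is 1, base 12 gives no evidence that 907 is composite.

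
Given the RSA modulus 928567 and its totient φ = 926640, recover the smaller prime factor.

φ(n) = (p−1)(q−1) = n − (p+q) + 1, so p + q = 928567 − 926640 + 1 = 1928.
p and q are the roots of t² − 1928t + 928567 = 0.
Discriminant: 1928² − 4·928567 = 3717184 − 3714268 = 2916; √2916 = 54.
q = (1928 − 54)/2 = 937, p = (1928 + 54)/2 = 991.
Check: 937 · 991 = 928567.

937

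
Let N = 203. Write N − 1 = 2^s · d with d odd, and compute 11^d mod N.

203 − 1 = 202 = 2^1 · 101, so d = 101.
11^1 ≡ 11 (mod 203)
11^2 ≡ 11^2 = 121 ≡ 121 (mod 203)
11^4 ≡ 121^2 = 14641 ≡ 25 (mod 203)
11^8 ≡ 25^2 = 625 ≡ 16 (mod 203)
11^16 ≡ 16^2 = 256 ≡ 53 (mod 203)
11^32 ≡ 53^2 = 2809 ≡ 170 (mod 203)
11^64 ≡ 170^2 = 28900 ≡ 74 (mod 203)
101 = 64 + 32 + 4 + 1 in binary powers of 2.
So 11^101 ≡ 74 · 170 · 25 · 11 ≡ 177 (mod 203).
Squaring chain: 177; never reaches −1, so base 11 is a Miller–Rabin witness that 203 is composite.

177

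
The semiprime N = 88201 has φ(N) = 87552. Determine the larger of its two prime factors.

φ(n) = (p−1)(q−1) = n − (p+q) + 1, so p + q = 88201 − 87552 + 1 = 650.
p and q are the roots of t² − 650t + 88201 = 0.
Discriminant: 650² − 4·88201 = 422500 − 352804 = 69696; √69696 = 264.
q = (650 − 264)/2 = 193, p = (650 + 264)/2 = 457.
Check: 193 · 457 = 88201.

457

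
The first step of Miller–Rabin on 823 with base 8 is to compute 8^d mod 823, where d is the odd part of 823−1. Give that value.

1

823 − 1 = 822 = 2^1 · 411, so d = 411.
8^1 ≡ 8 (mod 823)
8^2 ≡ 8^2 = 64 ≡ 64 (mod 823)
8^4 ≡ 64^2 = 4096 ≡ 804 (mod 823)
8^8 ≡ 804^2 = 646416 ≡ 361 (mod 823)
8^16 ≡ 361^2 = 130321 ≡ 287 (mod 823)
8^32 ≡ 287^2 = 82369 ≡ 69 (mod 823)
8^64 ≡ 69^2 = 4761 ≡ 646 (mod 823)
8^128 ≡ 646^2 = 417316 ≡ 55 (mod 823)
8^256 ≡ 55^2 = 3025 ≡ 556 (mod 823)
411 = 256 + 128 + 16 + 8 + 2 + 1 in binary powers of 2.
So 8^411 ≡ 556 · 55 · 287 · 361 · 64 · 8 ≡ 1 (mod 823).
Since 8^d ≡ 1 (mod 823), base 8 does not prove 823 composite.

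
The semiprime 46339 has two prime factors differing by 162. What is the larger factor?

311

Since p = q + 162, we have 46339 = q(q + 162), so q² + 162q − 46339 = 0.
Discriminant: 162² + 4·46339 = 26244 + 185356 = 211600; √211600 = 460.
q = (−162 + 460)/2 = 149, and p = q + 162 = 311.
Check: 149 · 311 = 46339.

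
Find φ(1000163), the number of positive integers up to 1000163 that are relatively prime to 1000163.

Factor: 1000163 = 53 · 113 · 167.
φ(1000163) = (53−1) · (113−1) · (167−1) = 52 · 112 · 166 = 966784.

966784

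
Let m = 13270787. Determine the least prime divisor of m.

83

13270787 is odd.
Digit sum 35, not divisible by 3.
Ends in 7: not divisible by 5.
7: 13270787 = 7·1895826 + 5
11: 13270787 = 11·1206435 + 2
13: 13270787 = 13·1020829 + 10
17: 13270787 = 17·780634 + 9
19: 13270787 = 19·698462 + 9
23: 13270787 = 23·576990 + 17
29: 13270787 = 29·457613 + 10
31: 13270787 = 31·428089 + 28
37: 13270787 = 37·358669 + 34
41: 13270787 = 41·323677 + 30
43: 13270787 = 43·308622 + 41
47: 13270787 = 47·282357 + 8
53: 13270787 = 53·250392 + 11
59: 13270787 = 59·224928 + 35
61: 13270787 = 61·217553 + 54
67: 13270787 = 67·198071 + 30
71: 13270787 = 71·186912 + 35
73: 13270787 = 73·181791 + 44
79: 13270787 = 79·167984 + 51
83: 13270787 = 83·159889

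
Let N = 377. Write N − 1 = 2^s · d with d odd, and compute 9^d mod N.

237

377 − 1 = 376 = 2^3 · 47, so d = 47.
9^1 ≡ 9 (mod 377)
9^2 ≡ 9^2 = 81 ≡ 81 (mod 377)
9^4 ≡ 81^2 = 6561 ≡ 152 (mod 377)
9^8 ≡ 152^2 = 23104 ≡ 107 (mod 377)
9^16 ≡ 107^2 = 11449 ≡ 139 (mod 377)
9^32 ≡ 139^2 = 19321 ≡ 94 (mod 377)
47 = 32 + 8 + 4 + 2 + 1 in binary powers of 2.
So 9^47 ≡ 94 · 107 · 152 · 81 · 9 ≡ 237 (mod 377).
Squaring chain: 237 → 373 → 16; never reaches −1, so base 9 is a Miller–Rabin witness that 377 is composite.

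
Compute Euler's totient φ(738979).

711360

Factor: 738979 = 53 · 73 · 191.
φ(738979) = (53−1) · (73−1) · (191−1) = 52 · 72 · 190 = 711360.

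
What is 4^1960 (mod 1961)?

1561

4^1 ≡ 4 (mod 1961)
4^2 ≡ 4^2 = 16 ≡ 16 (mod 1961)
4^4 ≡ 16^2 = 256 ≡ 256 (mod 1961)
4^8 ≡ 256^2 = 65536 ≡ 823 (mod 1961)
4^16 ≡ 823^2 = 677329 ≡ 784 (mod 1961)
4^32 ≡ 784^2 = 614656 ≡ 863 (mod 1961)
4^64 ≡ 863^2 = 744769 ≡ 1550 (mod 1961)
4^128 ≡ 1550^2 = 2402500 ≡ 275 (mod 1961)
4^256 ≡ 275^2 = 75625 ≡ 1107 (mod 1961)
4^512 ≡ 1107^2 = 1225449 ≡ 1785 (mod 1961)
4^1024 ≡ 1785^2 = 3186225 ≡ 1561 (mod 1961)
1960 = 1024 + 512 + 256 + 128 + 32 + 8 in binary powers of 2.
So 4^1960 ≡ 1561 · 1785 · 1107 · 275 · 863 · 823 ≡ 1561 (mod 1961).
Since 1561 ≠ 1, base 4 is a Fermat witness: 1961 is composite.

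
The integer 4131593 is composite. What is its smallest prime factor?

4131593 is odd.
Digit sum 26, not divisible by 3.
Ends in 3: not divisible by 5.
7: 4131593 = 7·590227 + 4
11: 4131593 = 11·375599 + 4
13: 4131593 = 13·317814 + 11
17: 4131593 = 17·243034 + 15
19: 4131593 = 19·217452 + 5
23: 4131593 = 23·179634 + 11
29: 4131593 = 29·142468 + 21
31: 4131593 = 31·133277 + 6
37: 4131593 = 37·111664 + 25
41: 4131593 = 41·100770 + 23
43: 4131593 = 43·96083 + 24
47: 4131593 = 47·87906 + 11
53: 4131593 = 53·77954 + 31
59: 4131593 = 59·70027

59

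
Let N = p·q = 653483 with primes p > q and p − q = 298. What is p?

971

Since p = q + 298, we have 653483 = q(q + 298), so q² + 298q − 653483 = 0.
Discriminant: 298² + 4·653483 = 88804 + 2613932 = 2702736; √2702736 = 1644.
q = (−298 + 1644)/2 = 673, and p = q + 298 = 971.
Check: 673 · 971 = 653483.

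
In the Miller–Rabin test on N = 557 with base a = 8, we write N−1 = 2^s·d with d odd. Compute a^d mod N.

557 − 1 = 556 = 2^2 · 139, so d = 139.
8^1 ≡ 8 (mod 557)
8^2 ≡ 8^2 = 64 ≡ 64 (mod 557)
8^4 ≡ 64^2 = 4096 ≡ 197 (mod 557)
8^8 ≡ 197^2 = 38809 ≡ 376 (mod 557)
8^16 ≡ 376^2 = 141376 ≡ 455 (mod 557)
8^32 ≡ 455^2 = 207025 ≡ 378 (mod 557)
8^64 ≡ 378^2 = 142884 ≡ 292 (mod 557)
8^128 ≡ 292^2 = 85264 ≡ 43 (mod 557)
139 = 128 + 8 + 2 + 1 in binary powers of 2.
So 8^139 ≡ 43 · 376 · 64 · 8 ≡ 439 (mod 557).
Squaring chain: 439 → 556; reaches −1, so base 8 does not prove 557 composite.

439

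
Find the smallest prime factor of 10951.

47

10951 is odd.
Digit sum 16, not divisible by 3.
Ends in 1: not divisible by 5.
7: 10951 = 7·1564 + 3
11: 10951 = 11·995 + 6
13: 10951 = 13·842 + 5
17: 10951 = 17·644 + 3
19: 10951 = 19·576 + 7
23: 10951 = 23·476 + 3
29: 10951 = 29·377 + 18
31: 10951 = 31·353 + 8
37: 10951 = 37·295 + 36
41: 10951 = 41·267 + 4
43: 10951 = 43·254 + 29
47: 10951 = 47·233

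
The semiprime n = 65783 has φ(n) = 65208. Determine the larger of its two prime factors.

φ(n) = (p−1)(q−1) = n − (p+q) + 1, so p + q = 65783 − 65208 + 1 = 576.
p and q are the roots of t² − 576t + 65783 = 0.
Discriminant: 576² − 4·65783 = 331776 − 263132 = 68644; √68644 = 262.
q = (576 − 262)/2 = 157, p = (576 + 262)/2 = 419.
Check: 157 · 419 = 65783.

419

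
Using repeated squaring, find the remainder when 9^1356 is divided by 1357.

1051

9^1 ≡ 9 (mod 1357)
9^2 ≡ 9^2 = 81 ≡ 81 (mod 1357)
9^4 ≡ 81^2 = 6561 ≡ 1133 (mod 1357)
9^8 ≡ 1133^2 = 1283689 ≡ 1324 (mod 1357)
9^16 ≡ 1324^2 = 1752976 ≡ 1089 (mod 1357)
9^32 ≡ 1089^2 = 1185921 ≡ 1260 (mod 1357)
9^64 ≡ 1260^2 = 1587600 ≡ 1267 (mod 1357)
9^128 ≡ 1267^2 = 1605289 ≡ 1315 (mod 1357)
9^256 ≡ 1315^2 = 1729225 ≡ 407 (mod 1357)
9^512 ≡ 407^2 = 165649 ≡ 95 (mod 1357)
9^1024 ≡ 95^2 = 9025 ≡ 883 (mod 1357)
1356 = 1024 + 256 + 64 + 8 + 4 in binary powers of 2.
So 9^1356 ≡ 883 · 407 · 1267 · 1324 · 1133 ≡ 1051 (mod 1357).
Since 1051 ≠ 1, base 9 is a Fermat witness: 1357 is composite.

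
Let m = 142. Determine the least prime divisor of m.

142 is even: 2 divides it.

2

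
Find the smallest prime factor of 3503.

3503 is odd.
Digit sum 11, not divisible by 3.
Ends in 3: not divisible by 5.
7: 3503 = 7·500 + 3
11: 3503 = 11·318 + 5
13: 3503 = 13·269 + 6
17: 3503 = 17·206 + 1
19: 3503 = 19·184 + 7
23: 3503 = 23·152 + 7
29: 3503 = 29·120 + 23
31: 3503 = 31·113

31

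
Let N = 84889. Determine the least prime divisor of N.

84889 is odd.
Digit sum 37, not divisible by 3.
Ends in 9: not divisible by 5.
7: 84889 = 7·12127

7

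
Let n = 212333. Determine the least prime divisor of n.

212333 is odd.
Digit sum 14, not divisible by 3.
Ends in 3: not divisible by 5.
7: 212333 = 7·30333 + 2
11: 212333 = 11·19303

11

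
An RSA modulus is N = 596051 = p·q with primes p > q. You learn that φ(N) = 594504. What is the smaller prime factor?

719

φ(n) = (p−1)(q−1) = n − (p+q) + 1, so p + q = 596051 − 594504 + 1 = 1548.
p and q are the roots of t² − 1548t + 596051 = 0.
Discriminant: 1548² − 4·596051 = 2396304 − 2384204 = 12100; √12100 = 110.
q = (1548 − 110)/2 = 719, p = (1548 + 110)/2 = 829.
Check: 719 · 829 = 596051.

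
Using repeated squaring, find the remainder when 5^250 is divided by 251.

5^1 ≡ 5 (mod 251)
5^2 ≡ 5^2 = 25 ≡ 25 (mod 251)
5^4 ≡ 25^2 = 625 ≡ 123 (mod 251)
5^8 ≡ 123^2 = 15129 ≡ 69 (mod 251)
5^16 ≡ 69^2 = 4761 ≡ 243 (mod 251)
5^32 ≡ 243^2 = 59049 ≡ 64 (mod 251)
5^64 ≡ 64^2 = 4096 ≡ 80 (mod 251)
5^128 ≡ 80^2 = 6400 ≡ 125 (mod 251)
250 = 128 + 64 + 32 + 16 + 8 + 2 in binary powers of 2.
So 5^250 ≡ 125 · 80 · 64 · 243 · 69 · 25 ≡ 1 (mod 251).
Since the result is 1, base 5 gives no evidence that 251 is composite.

1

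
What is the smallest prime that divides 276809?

276809 is odd.
Digit sum 32, not divisible by 3.
Ends in 9: not divisible by 5.
7: 276809 = 7·39544 + 1
11: 276809 = 11·25164 + 5
13: 276809 = 13·21293

13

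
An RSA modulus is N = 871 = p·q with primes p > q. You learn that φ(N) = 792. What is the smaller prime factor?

13

φ(n) = (p−1)(q−1) = n − (p+q) + 1, so p + q = 871 − 792 + 1 = 80.
p and q are the roots of t² − 80t + 871 = 0.
Discriminant: 80² − 4·871 = 6400 − 3484 = 2916; √2916 = 54.
q = (80 − 54)/2 = 13, p = (80 + 54)/2 = 67.
Check: 13 · 67 = 871.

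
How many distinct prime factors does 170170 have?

170170 = 2 · 85085
85085 = 5 · 17017
17017 = 7 · 2431
2431 = 11 · 221
221 = 13 · 17
170170 = 2 · 5 · 7 · 11 · 13 · 17, which has 6 distinct prime factors.

6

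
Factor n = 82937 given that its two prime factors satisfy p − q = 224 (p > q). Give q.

197

Since p = q + 224, we have 82937 = q(q + 224), so q² + 224q − 82937 = 0.
Discriminant: 224² + 4·82937 = 50176 + 331748 = 381924; √381924 = 618.
q = (−224 + 618)/2 = 197, and p = q + 224 = 421.
Check: 197 · 421 = 82937.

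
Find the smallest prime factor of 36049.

36049 is odd.
Digit sum 22, not divisible by 3.
Ends in 9: not divisible by 5.
7: 36049 = 7·5149 + 6
11: 36049 = 11·3277 + 2
13: 36049 = 13·2773

13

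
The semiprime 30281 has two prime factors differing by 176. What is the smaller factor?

107

Since p = q + 176, we have 30281 = q(q + 176), so q² + 176q − 30281 = 0.
Discriminant: 176² + 4·30281 = 30976 + 121124 = 152100; √152100 = 390.
q = (−176 + 390)/2 = 107, and p = q + 176 = 283.
Check: 107 · 283 = 30281.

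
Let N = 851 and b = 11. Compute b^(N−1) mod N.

11^1 ≡ 11 (mod 851)
11^2 ≡ 11^2 = 121 ≡ 121 (mod 851)
11^4 ≡ 121^2 = 14641 ≡ 174 (mod 851)
11^8 ≡ 174^2 = 30276 ≡ 491 (mod 851)
11^16 ≡ 491^2 = 241081 ≡ 248 (mod 851)
11^32 ≡ 248^2 = 61504 ≡ 232 (mod 851)
11^64 ≡ 232^2 = 53824 ≡ 211 (mod 851)
11^128 ≡ 211^2 = 44521 ≡ 269 (mod 851)
11^256 ≡ 269^2 = 72361 ≡ 26 (mod 851)
11^512 ≡ 26^2 = 676 ≡ 676 (mod 851)
850 = 512 + 256 + 64 + 16 + 2 in binary powers of 2.
So 11^850 ≡ 676 · 26 · 211 · 248 · 121 ≡ 26 (mod 851).
Since 26 ≠ 1, base 11 is a Fermat witness: 851 is composite.

26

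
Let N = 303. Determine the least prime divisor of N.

303 is odd.
Digit sum 6, divisible by 3.

3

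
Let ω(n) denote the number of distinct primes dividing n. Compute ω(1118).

3

1118 = 2 · 559
559 = 13 · 43
1118 = 2 · 13 · 43, which has 3 distinct prime factors.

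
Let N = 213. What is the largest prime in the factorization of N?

71

213 = 3 · 71
71 is prime.
So 213 = 3 · 71; the largest prime factor is 71.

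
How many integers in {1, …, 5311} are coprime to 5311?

5152

Factor: 5311 = 47 · 113.
φ(5311) = (47−1) · (113−1) = 46 · 112 = 5152.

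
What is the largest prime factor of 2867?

2867 = 47 · 61
61 is prime.
So 2867 = 47 · 61; the largest prime factor is 61.

61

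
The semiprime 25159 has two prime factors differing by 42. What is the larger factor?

181

Since p = q + 42, we have 25159 = q(q + 42), so q² + 42q − 25159 = 0.
Discriminant: 42² + 4·25159 = 1764 + 100636 = 102400; √102400 = 320.
q = (−42 + 320)/2 = 139, and p = q + 42 = 181.
Check: 139 · 181 = 25159.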